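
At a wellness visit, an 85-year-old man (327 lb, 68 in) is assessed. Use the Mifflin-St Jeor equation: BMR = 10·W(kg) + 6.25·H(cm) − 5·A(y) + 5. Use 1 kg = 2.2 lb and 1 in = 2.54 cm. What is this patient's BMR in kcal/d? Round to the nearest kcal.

2146 kcal/d

Convert to metric: weight = 327 ÷ 2.2 = 148.6364 kg; height = 68 × 2.54 = 172.72 cm.
Mifflin-St Jeor (male): BMR = 10(148.6364) + 6.25(172.72) − 5(85) + 5 = 1486.3636 + 1079.5 − 425 + 5 = 2145.8636 kcal/day.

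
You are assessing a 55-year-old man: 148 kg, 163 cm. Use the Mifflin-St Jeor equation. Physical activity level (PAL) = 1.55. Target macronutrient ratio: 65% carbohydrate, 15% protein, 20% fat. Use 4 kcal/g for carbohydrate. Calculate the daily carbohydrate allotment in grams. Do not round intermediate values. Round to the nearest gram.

Mifflin-St Jeor (male): BMR = 10(148) + 6.25(163) − 5(55) + 5 = 1480 + 1018.75 − 275 + 5 = 2228.75 kcal/day.
TEE = 2228.75 × 1.55 = 3454.5625 kcal/day.
Carbohydrate energy = 65% × 3454.5625 = 2245.4656 kcal.
Carbohydrate = 2245.4656 ÷ 4 kcal/g = 561.3664 g.

561 g/day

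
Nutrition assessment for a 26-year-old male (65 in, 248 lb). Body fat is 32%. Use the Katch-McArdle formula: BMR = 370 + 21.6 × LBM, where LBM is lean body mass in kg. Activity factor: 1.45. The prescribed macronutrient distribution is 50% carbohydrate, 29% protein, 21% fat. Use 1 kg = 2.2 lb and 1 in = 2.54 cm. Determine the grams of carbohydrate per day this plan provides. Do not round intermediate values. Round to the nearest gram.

367 g/day

Convert to metric: weight = 248 ÷ 2.2 = 112.7273 kg; height = 65 × 2.54 = 165.1 cm.
LBM = 112.7273 × (1 − 0.32) = 76.6545 kg. Katch-McArdle: BMR = 370 + 21.6 × 76.6545 = 2025.7382 kcal/day.
TEE = 2025.7382 × 1.45 = 2937.3204 kcal/day.
Carbohydrate energy = 50% × 2937.3204 = 1468.6602 kcal.
Carbohydrate = 1468.6602 ÷ 4 kcal/g = 367.165 g.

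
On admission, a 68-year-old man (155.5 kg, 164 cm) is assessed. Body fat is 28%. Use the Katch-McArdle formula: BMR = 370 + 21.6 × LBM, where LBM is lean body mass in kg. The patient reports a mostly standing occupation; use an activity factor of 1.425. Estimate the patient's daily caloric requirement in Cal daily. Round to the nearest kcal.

LBM = 155.5 × (1 − 0.28) = 111.96 kg. Katch-McArdle: BMR = 370 + 21.6 × 111.96 = 2788.336 kcal/day.
TEE = BMR × activity factor = 2788.336 × 1.425 = 3973.3788 kcal/day.

3973 Cal daily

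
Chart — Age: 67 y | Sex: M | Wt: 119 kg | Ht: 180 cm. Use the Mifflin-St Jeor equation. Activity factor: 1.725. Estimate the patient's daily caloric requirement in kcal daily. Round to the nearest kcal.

3424 kcal daily

Mifflin-St Jeor (male): BMR = 10(119) + 6.25(180) − 5(67) + 5 = 1190 + 1125 − 335 + 5 = 1985 kcal/day.
TEE = BMR × activity factor = 1985 × 1.725 = 3424.125 kcal/day.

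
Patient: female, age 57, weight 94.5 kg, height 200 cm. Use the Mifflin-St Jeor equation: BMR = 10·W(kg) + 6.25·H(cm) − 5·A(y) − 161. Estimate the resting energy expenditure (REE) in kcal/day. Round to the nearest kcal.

1749 kcal/day

Mifflin-St Jeor (female): BMR = 10(94.5) + 6.25(200) − 5(57) − 161 = 945 + 1250 − 285 − 161 = 1749 kcal/day.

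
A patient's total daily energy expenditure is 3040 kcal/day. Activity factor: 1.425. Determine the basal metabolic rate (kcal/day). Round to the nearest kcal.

2133 kcal/day

BMR = TEE ÷ activity factor = 3040 ÷ 1.425 = 2133.3333 kcal/day.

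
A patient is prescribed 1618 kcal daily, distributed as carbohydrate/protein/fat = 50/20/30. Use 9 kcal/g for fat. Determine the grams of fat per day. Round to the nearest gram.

54 g/day

Fat energy = 30% × 1618 = 485.4 kcal.
At 9 kcal/g: 485.4 ÷ 9 = 53.9333 g.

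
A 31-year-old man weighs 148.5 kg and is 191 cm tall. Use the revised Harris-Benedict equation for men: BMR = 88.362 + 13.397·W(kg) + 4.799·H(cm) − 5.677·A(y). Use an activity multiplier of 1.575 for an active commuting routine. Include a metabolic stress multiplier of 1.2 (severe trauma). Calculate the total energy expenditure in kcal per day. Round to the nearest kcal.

5327 kcal per day

Harris-Benedict: BMR = 88.362 + 13.397(148.5) + 4.799(191) − 5.677(31) = 2818.4385 kcal/day.
TEE = BMR × activity factor = 2818.4385 × 1.575 = 4439.0406 kcal/day.
Apply stress factor: 4439.0406 × 1.2 = 5326.8488 kcal/day.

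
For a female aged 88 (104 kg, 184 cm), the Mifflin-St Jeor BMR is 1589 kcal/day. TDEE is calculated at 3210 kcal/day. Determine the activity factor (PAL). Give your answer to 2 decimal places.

2.02

Activity factor = TEE ÷ BMR = 3210 ÷ 1589 = 2.02.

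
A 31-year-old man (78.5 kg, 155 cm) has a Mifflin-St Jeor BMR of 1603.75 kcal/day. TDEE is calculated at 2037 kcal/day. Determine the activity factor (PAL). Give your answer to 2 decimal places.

1.27

Activity factor = TEE ÷ BMR = 2037 ÷ 1603.75 = 1.27.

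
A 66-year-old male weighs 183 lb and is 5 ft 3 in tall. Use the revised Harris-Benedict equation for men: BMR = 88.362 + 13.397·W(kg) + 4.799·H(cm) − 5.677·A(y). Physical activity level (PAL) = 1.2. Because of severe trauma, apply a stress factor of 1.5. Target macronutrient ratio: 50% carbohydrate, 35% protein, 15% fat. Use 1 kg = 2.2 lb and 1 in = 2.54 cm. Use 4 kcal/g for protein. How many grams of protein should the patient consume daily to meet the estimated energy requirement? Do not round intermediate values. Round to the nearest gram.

251 g/day

Convert to metric: weight = 183 ÷ 2.2 = 83.1818 kg; height = (5×12 + 3) × 2.54 = 63 × 2.54 = 160.02 cm.
Harris-Benedict: BMR = 88.362 + 13.397(83.1818) + 4.799(160.02) − 5.677(66) = 1596.0028 kcal/day.
TEE = 1596.0028 × 1.2 = 1915.2034 kcal/day.
With stress factor 1.5: 1915.2034 × 1.5 = 2872.805 kcal/day.
Protein energy = 35% × 2872.805 = 1005.4818 kcal.
Protein = 1005.4818 ÷ 4 kcal/g = 251.3704 g.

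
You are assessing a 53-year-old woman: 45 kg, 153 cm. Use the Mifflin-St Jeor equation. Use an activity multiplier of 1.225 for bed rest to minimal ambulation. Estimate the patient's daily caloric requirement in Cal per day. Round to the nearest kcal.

Mifflin-St Jeor (female): BMR = 10(45) + 6.25(153) − 5(53) − 161 = 450 + 956.25 − 265 − 161 = 980.25 kcal/day.
TEE = BMR × activity factor = 980.25 × 1.225 = 1200.8063 kcal/day.

1201 Cal per day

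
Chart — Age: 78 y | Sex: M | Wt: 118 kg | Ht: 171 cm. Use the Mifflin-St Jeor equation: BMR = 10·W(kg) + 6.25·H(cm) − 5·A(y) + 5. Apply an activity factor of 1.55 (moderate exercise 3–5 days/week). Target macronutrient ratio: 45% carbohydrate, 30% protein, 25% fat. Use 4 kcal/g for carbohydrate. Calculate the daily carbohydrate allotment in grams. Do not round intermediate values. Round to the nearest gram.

325 g/day

Mifflin-St Jeor (male): BMR = 10(118) + 6.25(171) − 5(78) + 5 = 1180 + 1068.75 − 390 + 5 = 1863.75 kcal/day.
TEE = 1863.75 × 1.55 = 2888.8125 kcal/day.
Carbohydrate energy = 45% × 2888.8125 = 1299.9656 kcal.
Carbohydrate = 1299.9656 ÷ 4 kcal/g = 324.9914 g.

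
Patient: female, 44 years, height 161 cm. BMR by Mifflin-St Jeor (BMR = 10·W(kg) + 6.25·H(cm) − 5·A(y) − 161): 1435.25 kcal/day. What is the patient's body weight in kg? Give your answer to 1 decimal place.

81.0 kg

1435.25 = 10·W + 6.25(161) − 5(44) − 161
10·W = 1435.25 − 625.25 = 810, so W = 81 kg.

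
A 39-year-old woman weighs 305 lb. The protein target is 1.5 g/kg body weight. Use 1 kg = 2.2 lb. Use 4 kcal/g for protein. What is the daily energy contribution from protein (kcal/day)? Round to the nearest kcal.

832 kcal/day

Weight in kg = 305 ÷ 2.2 = 138.6364 kg.
Protein = 1.5 g/kg × 138.6364 kg = 207.9545 g/day.
Protein energy = 207.9545 g × 4 kcal/g = 831.8182 kcal/day.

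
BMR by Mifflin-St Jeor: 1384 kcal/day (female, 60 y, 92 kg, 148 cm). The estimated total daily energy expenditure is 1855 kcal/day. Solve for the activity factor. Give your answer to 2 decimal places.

Activity factor = TEE ÷ BMR = 1855 ÷ 1384 = 1.34.

1.34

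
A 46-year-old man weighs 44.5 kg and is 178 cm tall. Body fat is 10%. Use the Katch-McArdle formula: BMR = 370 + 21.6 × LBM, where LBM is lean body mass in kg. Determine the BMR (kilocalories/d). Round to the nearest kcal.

1235 kilocalories/d

LBM = 44.5 × (1 − 0.1) = 40.05 kg. Katch-McArdle: BMR = 370 + 21.6 × 40.05 = 1235.08 kcal/day.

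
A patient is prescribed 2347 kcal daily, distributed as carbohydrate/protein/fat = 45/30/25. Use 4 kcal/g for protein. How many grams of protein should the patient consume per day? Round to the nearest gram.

176 g/day

Protein energy = 30% × 2347 = 704.1 kcal.
At 4 kcal/g: 704.1 ÷ 4 = 176.025 g.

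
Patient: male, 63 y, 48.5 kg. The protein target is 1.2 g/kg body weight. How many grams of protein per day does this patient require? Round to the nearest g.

58 g/day

Protein = 1.2 g/kg × 48.5 kg = 58.2 g/day.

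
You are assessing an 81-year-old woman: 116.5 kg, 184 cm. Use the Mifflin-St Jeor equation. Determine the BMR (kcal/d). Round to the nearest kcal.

1749 kcal/d

Mifflin-St Jeor (female): BMR = 10(116.5) + 6.25(184) − 5(81) − 161 = 1165 + 1150 − 405 − 161 = 1749 kcal/day.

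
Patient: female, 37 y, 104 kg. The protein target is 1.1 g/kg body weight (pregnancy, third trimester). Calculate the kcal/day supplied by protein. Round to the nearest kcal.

Protein = 1.1 g/kg × 104 kg = 114.4 g/day.
Protein energy = 114.4 g × 4 kcal/g = 457.6 kcal/day.

458 kcal/day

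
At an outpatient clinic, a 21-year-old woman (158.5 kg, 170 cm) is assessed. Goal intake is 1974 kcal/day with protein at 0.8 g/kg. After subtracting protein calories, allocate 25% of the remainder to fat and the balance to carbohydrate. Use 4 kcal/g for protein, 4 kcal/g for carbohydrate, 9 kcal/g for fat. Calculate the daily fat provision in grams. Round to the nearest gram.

Protein = 0.8 × 158.5 = 126.8 g → 126.8 × 4 = 507.2 kcal.
Non-protein calories = 1974 − 507.2 = 1466.8 kcal.
Fat: 25% × 1466.8 = 366.7 kcal; carbohydrate: 1100.1 kcal.
Fat: 366.7 kcal ÷ 9 kcal/g = 40.7444 g.

41 g/day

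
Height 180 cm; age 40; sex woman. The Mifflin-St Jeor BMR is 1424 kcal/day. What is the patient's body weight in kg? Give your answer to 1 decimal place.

66.0 kg

1424 = 10·W + 6.25(180) − 5(40) − 161
10·W = 1424 − 764 = 660, so W = 66 kg.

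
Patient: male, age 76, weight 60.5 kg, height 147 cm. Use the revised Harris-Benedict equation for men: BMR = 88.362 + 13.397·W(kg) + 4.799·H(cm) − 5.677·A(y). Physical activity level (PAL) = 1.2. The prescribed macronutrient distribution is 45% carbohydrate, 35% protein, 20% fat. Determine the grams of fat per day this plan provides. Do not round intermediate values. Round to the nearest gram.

31 g/day

Harris-Benedict: BMR = 88.362 + 13.397(60.5) + 4.799(147) − 5.677(76) = 1172.8815 kcal/day.
TEE = 1172.8815 × 1.2 = 1407.4578 kcal/day.
Fat energy = 20% × 1407.4578 = 281.4916 kcal.
Fat = 281.4916 ÷ 9 kcal/g = 31.2768 g.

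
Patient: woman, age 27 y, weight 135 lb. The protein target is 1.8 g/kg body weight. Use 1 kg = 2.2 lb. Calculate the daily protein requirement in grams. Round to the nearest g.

110 g/day

Weight in kg = 135 ÷ 2.2 = 61.3636 kg.
Protein = 1.8 g/kg × 61.3636 kg = 110.4545 g/day.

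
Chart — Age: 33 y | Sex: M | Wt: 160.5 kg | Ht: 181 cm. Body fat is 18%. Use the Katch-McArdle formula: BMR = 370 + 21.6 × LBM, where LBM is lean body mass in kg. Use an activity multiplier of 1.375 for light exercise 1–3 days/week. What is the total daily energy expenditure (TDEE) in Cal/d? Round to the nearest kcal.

4418 Cal/d

LBM = 160.5 × (1 − 0.18) = 131.61 kg. Katch-McArdle: BMR = 370 + 21.6 × 131.61 = 3212.776 kcal/day.
TEE = BMR × activity factor = 3212.776 × 1.375 = 4417.567 kcal/day.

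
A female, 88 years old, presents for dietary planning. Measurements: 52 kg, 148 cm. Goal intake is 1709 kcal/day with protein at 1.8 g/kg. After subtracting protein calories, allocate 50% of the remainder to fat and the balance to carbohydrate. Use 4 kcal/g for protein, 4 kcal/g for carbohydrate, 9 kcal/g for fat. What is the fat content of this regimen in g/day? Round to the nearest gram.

Protein = 1.8 × 52 = 93.6 g → 93.6 × 4 = 374.4 kcal.
Non-protein calories = 1709 − 374.4 = 1334.6 kcal.
Fat: 50% × 1334.6 = 667.3 kcal; carbohydrate: 667.3 kcal.
Fat: 667.3 kcal ÷ 9 kcal/g = 74.1444 g.

74 g/day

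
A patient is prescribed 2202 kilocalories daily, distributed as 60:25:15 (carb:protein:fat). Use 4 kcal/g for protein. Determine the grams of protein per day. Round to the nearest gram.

138 g/day

Protein energy = 25% × 2202 = 550.5 kcal.
At 4 kcal/g: 550.5 ÷ 4 = 137.625 g.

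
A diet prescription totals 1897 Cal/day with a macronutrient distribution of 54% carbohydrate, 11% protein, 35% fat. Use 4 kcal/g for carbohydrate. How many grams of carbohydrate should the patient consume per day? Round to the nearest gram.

Carbohydrate energy = 54% × 1897 = 1024.38 kcal.
At 4 kcal/g: 1024.38 ÷ 4 = 256.095 g.

256 g/day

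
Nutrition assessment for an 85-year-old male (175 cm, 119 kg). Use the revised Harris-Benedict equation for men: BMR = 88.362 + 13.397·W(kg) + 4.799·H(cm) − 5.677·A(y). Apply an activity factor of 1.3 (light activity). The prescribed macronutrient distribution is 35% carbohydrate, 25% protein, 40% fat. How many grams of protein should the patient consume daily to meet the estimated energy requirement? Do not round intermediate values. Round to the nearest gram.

Harris-Benedict: BMR = 88.362 + 13.397(119) + 4.799(175) − 5.677(85) = 2039.885 kcal/day.
TEE = 2039.885 × 1.3 = 2651.8505 kcal/day.
Protein energy = 25% × 2651.8505 = 662.9626 kcal.
Protein = 662.9626 ÷ 4 kcal/g = 165.7407 g.

166 g/day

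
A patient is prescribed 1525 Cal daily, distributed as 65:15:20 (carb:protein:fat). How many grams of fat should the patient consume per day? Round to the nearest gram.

34 g/day

Fat energy = 20% × 1525 = 305 kcal.
At 9 kcal/g: 305 ÷ 9 = 33.8889 g.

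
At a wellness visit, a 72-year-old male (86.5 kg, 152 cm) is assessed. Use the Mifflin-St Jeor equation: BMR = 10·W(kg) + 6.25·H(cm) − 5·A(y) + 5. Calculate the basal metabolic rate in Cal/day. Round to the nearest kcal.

Mifflin-St Jeor (male): BMR = 10(86.5) + 6.25(152) − 5(72) + 5 = 865 + 950 − 360 + 5 = 1460 kcal/day.

1460 Cal/day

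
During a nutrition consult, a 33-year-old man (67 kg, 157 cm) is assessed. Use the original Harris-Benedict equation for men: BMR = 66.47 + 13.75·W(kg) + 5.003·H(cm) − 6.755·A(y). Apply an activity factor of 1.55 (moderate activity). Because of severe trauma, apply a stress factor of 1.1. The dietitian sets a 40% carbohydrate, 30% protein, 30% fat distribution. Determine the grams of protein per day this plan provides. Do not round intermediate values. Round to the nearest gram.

198 g/day

Harris-Benedict: BMR = 66.47 + 13.75(67) + 5.003(157) − 6.755(33) = 1550.276 kcal/day.
TEE = 1550.276 × 1.55 = 2402.9278 kcal/day.
With stress factor 1.1: 2402.9278 × 1.1 = 2643.2206 kcal/day.
Protein energy = 30% × 2643.2206 = 792.9662 kcal.
Protein = 792.9662 ÷ 4 kcal/g = 198.2415 g.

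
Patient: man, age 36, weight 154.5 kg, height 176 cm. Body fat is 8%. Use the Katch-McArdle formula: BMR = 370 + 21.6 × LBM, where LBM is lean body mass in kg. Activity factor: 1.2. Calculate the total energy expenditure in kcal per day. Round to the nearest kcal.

4128 kcal per day

LBM = 154.5 × (1 − 0.08) = 142.14 kg. Katch-McArdle: BMR = 370 + 21.6 × 142.14 = 3440.224 kcal/day.
TEE = BMR × activity factor = 3440.224 × 1.2 = 4128.2688 kcal/day.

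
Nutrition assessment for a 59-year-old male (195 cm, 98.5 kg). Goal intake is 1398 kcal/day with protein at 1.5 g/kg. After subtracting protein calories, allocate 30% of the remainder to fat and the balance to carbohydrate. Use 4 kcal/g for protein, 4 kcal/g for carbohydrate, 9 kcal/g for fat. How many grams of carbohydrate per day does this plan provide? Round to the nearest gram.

141 g/day

Protein = 1.5 × 98.5 = 147.75 g → 147.75 × 4 = 591 kcal.
Non-protein calories = 1398 − 591 = 807 kcal.
Fat: 30% × 807 = 242.1 kcal; carbohydrate: 564.9 kcal.
Carbohydrate: 564.9 kcal ÷ 4 kcal/g = 141.225 g.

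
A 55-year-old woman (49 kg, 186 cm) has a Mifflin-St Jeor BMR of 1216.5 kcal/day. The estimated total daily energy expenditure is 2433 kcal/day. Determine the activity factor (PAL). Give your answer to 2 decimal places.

Activity factor = TEE ÷ BMR = 2433 ÷ 1216.5 = 2.

2.00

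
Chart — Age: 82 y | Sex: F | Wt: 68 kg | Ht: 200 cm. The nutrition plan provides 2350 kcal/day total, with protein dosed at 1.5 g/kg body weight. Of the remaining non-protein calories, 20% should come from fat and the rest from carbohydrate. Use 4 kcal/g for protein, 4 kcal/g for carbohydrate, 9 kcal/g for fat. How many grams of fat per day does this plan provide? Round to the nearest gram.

43 g/day

Protein = 1.5 × 68 = 102 g → 102 × 4 = 408 kcal.
Non-protein calories = 2350 − 408 = 1942 kcal.
Fat: 20% × 1942 = 388.4 kcal; carbohydrate: 1553.6 kcal.
Fat: 388.4 kcal ÷ 9 kcal/g = 43.1556 g.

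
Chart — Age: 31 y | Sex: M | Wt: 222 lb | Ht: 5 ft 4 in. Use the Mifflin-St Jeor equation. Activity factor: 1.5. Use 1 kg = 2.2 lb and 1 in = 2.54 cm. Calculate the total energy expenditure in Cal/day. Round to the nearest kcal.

Convert to metric: weight = 222 ÷ 2.2 = 100.9091 kg; height = (5×12 + 4) × 2.54 = 64 × 2.54 = 162.56 cm.
Mifflin-St Jeor (male): BMR = 10(100.9091) + 6.25(162.56) − 5(31) + 5 = 1009.0909 + 1016 − 155 + 5 = 1875.0909 kcal/day.
TEE = BMR × activity factor = 1875.0909 × 1.5 = 2812.6364 kcal/day.

2813 Cal/day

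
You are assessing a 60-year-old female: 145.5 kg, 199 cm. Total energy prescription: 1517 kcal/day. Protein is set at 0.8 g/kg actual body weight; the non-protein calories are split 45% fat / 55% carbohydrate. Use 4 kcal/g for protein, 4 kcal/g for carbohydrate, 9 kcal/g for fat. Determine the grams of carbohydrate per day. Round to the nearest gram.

Protein = 0.8 × 145.5 = 116.4 g → 116.4 × 4 = 465.6 kcal.
Non-protein calories = 1517 − 465.6 = 1051.4 kcal.
Fat: 45% × 1051.4 = 473.13 kcal; carbohydrate: 578.27 kcal.
Carbohydrate: 578.27 kcal ÷ 4 kcal/g = 144.5675 g.

145 g/day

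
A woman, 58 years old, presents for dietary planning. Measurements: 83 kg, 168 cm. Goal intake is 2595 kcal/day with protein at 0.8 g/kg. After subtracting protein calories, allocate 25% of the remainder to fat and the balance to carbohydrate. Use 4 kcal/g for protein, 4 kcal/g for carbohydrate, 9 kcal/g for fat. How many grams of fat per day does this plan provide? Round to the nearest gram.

65 g/day

Protein = 0.8 × 83 = 66.4 g → 66.4 × 4 = 265.6 kcal.
Non-protein calories = 2595 − 265.6 = 2329.4 kcal.
Fat: 25% × 2329.4 = 582.35 kcal; carbohydrate: 1747.05 kcal.
Fat: 582.35 kcal ÷ 9 kcal/g = 64.7056 g.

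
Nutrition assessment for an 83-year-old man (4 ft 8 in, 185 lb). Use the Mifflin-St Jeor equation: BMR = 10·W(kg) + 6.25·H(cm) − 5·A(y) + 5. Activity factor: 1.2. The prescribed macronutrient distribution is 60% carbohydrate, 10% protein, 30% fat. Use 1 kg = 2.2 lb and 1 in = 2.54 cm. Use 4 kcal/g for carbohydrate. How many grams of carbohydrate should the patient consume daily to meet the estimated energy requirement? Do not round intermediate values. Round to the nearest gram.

238 g/day

Convert to metric: weight = 185 ÷ 2.2 = 84.0909 kg; height = (4×12 + 8) × 2.54 = 56 × 2.54 = 142.24 cm.
Mifflin-St Jeor (male): BMR = 10(84.0909) + 6.25(142.24) − 5(83) + 5 = 840.9091 + 889 − 415 + 5 = 1319.9091 kcal/day.
TEE = 1319.9091 × 1.2 = 1583.8909 kcal/day.
Carbohydrate energy = 60% × 1583.8909 = 950.3345 kcal.
Carbohydrate = 950.3345 ÷ 4 kcal/g = 237.5836 g.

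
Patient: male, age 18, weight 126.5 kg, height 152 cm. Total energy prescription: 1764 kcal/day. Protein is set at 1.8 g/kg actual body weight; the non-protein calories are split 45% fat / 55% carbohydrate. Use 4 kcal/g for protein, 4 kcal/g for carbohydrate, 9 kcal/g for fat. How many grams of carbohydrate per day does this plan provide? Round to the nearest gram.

117 g/day

Protein = 1.8 × 126.5 = 227.7 g → 227.7 × 4 = 910.8 kcal.
Non-protein calories = 1764 − 910.8 = 853.2 kcal.
Fat: 45% × 853.2 = 383.94 kcal; carbohydrate: 469.26 kcal.
Carbohydrate: 469.26 kcal ÷ 4 kcal/g = 117.315 g.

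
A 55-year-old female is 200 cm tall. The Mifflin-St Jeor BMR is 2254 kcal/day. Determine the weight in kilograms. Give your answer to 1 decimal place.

144.0 kg

2254 = 10·W + 6.25(200) − 5(55) − 161
10·W = 2254 − 814 = 1440, so W = 144 kg.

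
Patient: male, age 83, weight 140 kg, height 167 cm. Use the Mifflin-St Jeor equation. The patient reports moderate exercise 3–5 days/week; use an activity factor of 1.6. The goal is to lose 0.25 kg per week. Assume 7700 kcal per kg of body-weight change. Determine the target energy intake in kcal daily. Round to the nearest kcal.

Mifflin-St Jeor (male): BMR = 10(140) + 6.25(167) − 5(83) + 5 = 1400 + 1043.75 − 415 + 5 = 2033.75 kcal/day.
TEE = 2033.75 × 1.6 = 3254 kcal/day.
Required daily deficit = 0.25 × 7700 ÷ 7 = 275 kcal/day.
Target intake = 3254 − 275 = 2979 kcal/day.

2979 kcal daily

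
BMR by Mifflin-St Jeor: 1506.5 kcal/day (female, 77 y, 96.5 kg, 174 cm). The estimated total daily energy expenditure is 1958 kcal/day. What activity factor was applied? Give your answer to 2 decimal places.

1.30

Activity factor = TEE ÷ BMR = 1958 ÷ 1506.5 = 1.3.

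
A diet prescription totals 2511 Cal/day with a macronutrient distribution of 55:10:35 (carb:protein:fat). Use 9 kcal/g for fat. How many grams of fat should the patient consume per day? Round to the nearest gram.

Fat energy = 35% × 2511 = 878.85 kcal.
At 9 kcal/g: 878.85 ÷ 9 = 97.65 g.

98 g/day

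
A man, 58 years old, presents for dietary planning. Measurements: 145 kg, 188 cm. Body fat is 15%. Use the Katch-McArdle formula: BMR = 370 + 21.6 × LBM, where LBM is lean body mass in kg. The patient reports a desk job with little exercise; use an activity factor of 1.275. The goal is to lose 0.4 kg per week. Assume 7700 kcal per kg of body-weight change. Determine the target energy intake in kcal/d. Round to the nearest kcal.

3426 kcal/d

LBM = 145 × (1 − 0.15) = 123.25 kg. Katch-McArdle: BMR = 370 + 21.6 × 123.25 = 3032.2 kcal/day.
TEE = 3032.2 × 1.275 = 3866.055 kcal/day.
Required daily deficit = 0.4 × 7700 ÷ 7 = 440 kcal/day.
Target intake = 3866.055 − 440 = 3426.055 kcal/day.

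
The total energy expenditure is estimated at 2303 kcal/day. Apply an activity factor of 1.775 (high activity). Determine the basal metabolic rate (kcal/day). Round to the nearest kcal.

1297 kcal/day

BMR = TEE ÷ activity factor = 2303 ÷ 1.775 = 1297.4648 kcal/day.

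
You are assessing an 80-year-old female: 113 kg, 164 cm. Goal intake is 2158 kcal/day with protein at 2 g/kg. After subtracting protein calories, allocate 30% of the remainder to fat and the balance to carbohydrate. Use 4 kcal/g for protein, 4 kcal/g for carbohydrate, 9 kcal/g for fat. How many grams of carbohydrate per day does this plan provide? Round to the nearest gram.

219 g/day

Protein = 2 × 113 = 226 g → 226 × 4 = 904 kcal.
Non-protein calories = 2158 − 904 = 1254 kcal.
Fat: 30% × 1254 = 376.2 kcal; carbohydrate: 877.8 kcal.
Carbohydrate: 877.8 kcal ÷ 4 kcal/g = 219.45 g.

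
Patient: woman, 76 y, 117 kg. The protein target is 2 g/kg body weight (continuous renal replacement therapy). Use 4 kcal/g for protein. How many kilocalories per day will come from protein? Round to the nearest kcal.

Protein = 2 g/kg × 117 kg = 234 g/day.
Protein energy = 234 g × 4 kcal/g = 936 kcal/day.

936 kcal/day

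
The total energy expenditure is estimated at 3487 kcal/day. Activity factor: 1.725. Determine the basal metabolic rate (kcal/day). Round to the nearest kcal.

2021 kcal/day

BMR = TEE ÷ activity factor = 3487 ÷ 1.725 = 2021.4493 kcal/day.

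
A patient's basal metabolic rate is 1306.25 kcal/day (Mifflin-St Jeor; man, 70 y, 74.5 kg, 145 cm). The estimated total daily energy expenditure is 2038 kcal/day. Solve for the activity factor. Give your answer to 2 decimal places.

Activity factor = TEE ÷ BMR = 2038 ÷ 1306.25 = 1.56.

1.56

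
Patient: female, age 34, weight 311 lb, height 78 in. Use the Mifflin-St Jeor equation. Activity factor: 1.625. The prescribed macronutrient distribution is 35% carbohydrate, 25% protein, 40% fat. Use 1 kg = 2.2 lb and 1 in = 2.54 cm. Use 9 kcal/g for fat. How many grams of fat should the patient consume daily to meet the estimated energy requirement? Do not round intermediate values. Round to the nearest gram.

Convert to metric: weight = 311 ÷ 2.2 = 141.3636 kg; height = 78 × 2.54 = 198.12 cm.
Mifflin-St Jeor (female): BMR = 10(141.3636) + 6.25(198.12) − 5(34) − 161 = 1413.6364 + 1238.25 − 170 − 161 = 2320.8864 kcal/day.
TEE = 2320.8864 × 1.625 = 3771.4403 kcal/day.
Fat energy = 40% × 3771.4403 = 1508.5761 kcal.
Fat = 1508.5761 ÷ 9 kcal/g = 167.6196 g.

168 g/day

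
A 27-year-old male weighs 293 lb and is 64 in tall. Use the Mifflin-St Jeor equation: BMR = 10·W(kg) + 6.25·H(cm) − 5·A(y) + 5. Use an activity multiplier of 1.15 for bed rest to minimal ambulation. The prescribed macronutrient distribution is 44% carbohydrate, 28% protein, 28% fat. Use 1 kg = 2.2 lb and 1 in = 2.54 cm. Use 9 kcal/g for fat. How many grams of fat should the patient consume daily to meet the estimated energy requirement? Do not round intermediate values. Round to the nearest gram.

79 g/day

Convert to metric: weight = 293 ÷ 2.2 = 133.1818 kg; height = 64 × 2.54 = 162.56 cm.
Mifflin-St Jeor (male): BMR = 10(133.1818) + 6.25(162.56) − 5(27) + 5 = 1331.8182 + 1016 − 135 + 5 = 2217.8182 kcal/day.
TEE = 2217.8182 × 1.15 = 2550.4909 kcal/day.
Fat energy = 28% × 2550.4909 = 714.1375 kcal.
Fat = 714.1375 ÷ 9 kcal/g = 79.3486 g.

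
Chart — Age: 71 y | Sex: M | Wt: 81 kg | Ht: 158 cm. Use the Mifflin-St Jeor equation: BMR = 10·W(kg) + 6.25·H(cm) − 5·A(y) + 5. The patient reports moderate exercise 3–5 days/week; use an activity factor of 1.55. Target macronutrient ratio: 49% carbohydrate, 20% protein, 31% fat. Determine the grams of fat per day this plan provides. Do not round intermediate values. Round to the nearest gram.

77 g/day

Mifflin-St Jeor (male): BMR = 10(81) + 6.25(158) − 5(71) + 5 = 810 + 987.5 − 355 + 5 = 1447.5 kcal/day.
TEE = 1447.5 × 1.55 = 2243.625 kcal/day.
Fat energy = 31% × 2243.625 = 695.5238 kcal.
Fat = 695.5238 ÷ 9 kcal/g = 77.2804 g.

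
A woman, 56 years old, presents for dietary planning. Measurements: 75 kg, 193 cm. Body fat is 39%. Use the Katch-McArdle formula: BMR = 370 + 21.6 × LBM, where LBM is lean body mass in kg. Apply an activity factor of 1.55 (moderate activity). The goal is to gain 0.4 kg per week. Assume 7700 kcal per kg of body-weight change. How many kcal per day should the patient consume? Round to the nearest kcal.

2545 kcal per day

LBM = 75 × (1 − 0.39) = 45.75 kg. Katch-McArdle: BMR = 370 + 21.6 × 45.75 = 1358.2 kcal/day.
TEE = 1358.2 × 1.55 = 2105.21 kcal/day.
Required daily surplus = 0.4 × 7700 ÷ 7 = 440 kcal/day.
Target intake = 2105.21 + 440 = 2545.21 kcal/day.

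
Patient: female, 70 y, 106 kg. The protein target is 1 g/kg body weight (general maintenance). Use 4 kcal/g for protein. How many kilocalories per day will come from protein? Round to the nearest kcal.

Protein = 1 g/kg × 106 kg = 106 g/day.
Protein energy = 106 g × 4 kcal/g = 424 kcal/day.

424 kcal/day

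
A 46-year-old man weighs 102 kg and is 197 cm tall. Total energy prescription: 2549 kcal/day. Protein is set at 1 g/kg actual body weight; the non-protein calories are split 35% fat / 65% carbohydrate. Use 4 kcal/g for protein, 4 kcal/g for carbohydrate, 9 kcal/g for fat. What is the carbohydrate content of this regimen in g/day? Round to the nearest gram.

Protein = 1 × 102 = 102 g → 102 × 4 = 408 kcal.
Non-protein calories = 2549 − 408 = 2141 kcal.
Fat: 35% × 2141 = 749.35 kcal; carbohydrate: 1391.65 kcal.
Carbohydrate: 1391.65 kcal ÷ 4 kcal/g = 347.9125 g.

348 g/day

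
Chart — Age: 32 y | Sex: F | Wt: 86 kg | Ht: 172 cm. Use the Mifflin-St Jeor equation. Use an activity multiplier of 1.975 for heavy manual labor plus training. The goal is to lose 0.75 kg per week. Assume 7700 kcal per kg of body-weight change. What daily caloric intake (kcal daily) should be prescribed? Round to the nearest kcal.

Mifflin-St Jeor (female): BMR = 10(86) + 6.25(172) − 5(32) − 161 = 860 + 1075 − 160 − 161 = 1614 kcal/day.
TEE = 1614 × 1.975 = 3187.65 kcal/day.
Required daily deficit = 0.75 × 7700 ÷ 7 = 825 kcal/day.
Target intake = 3187.65 − 825 = 2362.65 kcal/day.

2363 kcal daily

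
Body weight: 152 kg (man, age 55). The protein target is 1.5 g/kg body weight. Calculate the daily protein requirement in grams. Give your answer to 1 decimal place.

Protein = 1.5 g/kg × 152 kg = 228 g/day.

228.0 g/day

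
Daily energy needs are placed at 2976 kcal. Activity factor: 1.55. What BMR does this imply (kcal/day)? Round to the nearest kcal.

1920 kcal/day

BMR = TEE ÷ activity factor = 2976 ÷ 1.55 = 1920 kcal/day.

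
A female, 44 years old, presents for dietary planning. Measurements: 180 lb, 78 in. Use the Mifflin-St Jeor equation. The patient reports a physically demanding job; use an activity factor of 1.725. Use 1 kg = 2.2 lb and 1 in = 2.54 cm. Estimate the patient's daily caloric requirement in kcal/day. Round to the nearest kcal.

Convert to metric: weight = 180 ÷ 2.2 = 81.8182 kg; height = 78 × 2.54 = 198.12 cm.
Mifflin-St Jeor (female): BMR = 10(81.8182) + 6.25(198.12) − 5(44) − 161 = 818.1818 + 1238.25 − 220 − 161 = 1675.4318 kcal/day.
TEE = BMR × activity factor = 1675.4318 × 1.725 = 2890.1199 kcal/day.

2890 kcal/day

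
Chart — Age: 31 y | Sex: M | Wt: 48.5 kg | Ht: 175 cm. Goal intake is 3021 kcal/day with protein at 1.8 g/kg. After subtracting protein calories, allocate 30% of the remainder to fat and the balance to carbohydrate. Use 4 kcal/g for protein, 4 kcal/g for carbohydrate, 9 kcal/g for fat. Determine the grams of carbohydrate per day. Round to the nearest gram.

468 g/day

Protein = 1.8 × 48.5 = 87.3 g → 87.3 × 4 = 349.2 kcal.
Non-protein calories = 3021 − 349.2 = 2671.8 kcal.
Fat: 30% × 2671.8 = 801.54 kcal; carbohydrate: 1870.26 kcal.
Carbohydrate: 1870.26 kcal ÷ 4 kcal/g = 467.565 g.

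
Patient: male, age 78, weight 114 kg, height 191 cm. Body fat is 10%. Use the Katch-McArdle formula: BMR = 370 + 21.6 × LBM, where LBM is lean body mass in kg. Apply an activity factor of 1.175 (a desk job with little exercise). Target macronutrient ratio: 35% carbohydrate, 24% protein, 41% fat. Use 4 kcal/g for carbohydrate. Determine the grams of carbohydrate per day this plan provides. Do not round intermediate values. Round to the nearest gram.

266 g/day

LBM = 114 × (1 − 0.1) = 102.6 kg. Katch-McArdle: BMR = 370 + 21.6 × 102.6 = 2586.16 kcal/day.
TEE = 2586.16 × 1.175 = 3038.738 kcal/day.
Carbohydrate energy = 35% × 3038.738 = 1063.5583 kcal.
Carbohydrate = 1063.5583 ÷ 4 kcal/g = 265.8896 g.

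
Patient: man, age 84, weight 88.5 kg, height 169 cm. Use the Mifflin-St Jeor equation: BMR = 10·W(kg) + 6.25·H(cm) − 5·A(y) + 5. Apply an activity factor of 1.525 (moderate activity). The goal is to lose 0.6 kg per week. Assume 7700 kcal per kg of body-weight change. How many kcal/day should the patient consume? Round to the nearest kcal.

Mifflin-St Jeor (male): BMR = 10(88.5) + 6.25(169) − 5(84) + 5 = 885 + 1056.25 − 420 + 5 = 1526.25 kcal/day.
TEE = 1526.25 × 1.525 = 2327.5313 kcal/day.
Required daily deficit = 0.6 × 7700 ÷ 7 = 660 kcal/day.
Target intake = 2327.5313 − 660 = 1667.5313 kcal/day.

1668 kcal/day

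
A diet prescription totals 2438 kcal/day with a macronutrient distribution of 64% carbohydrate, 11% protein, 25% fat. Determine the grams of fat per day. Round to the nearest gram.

Fat energy = 25% × 2438 = 609.5 kcal.
At 9 kcal/g: 609.5 ÷ 9 = 67.7222 g.

68 g/day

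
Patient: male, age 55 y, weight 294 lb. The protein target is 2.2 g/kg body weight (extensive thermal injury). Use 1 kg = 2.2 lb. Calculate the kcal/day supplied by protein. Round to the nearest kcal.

1176 kcal/day

Weight in kg = 294 ÷ 2.2 = 133.6364 kg.
Protein = 2.2 g/kg × 133.6364 kg = 294 g/day.
Protein energy = 294 g × 4 kcal/g = 1176 kcal/day.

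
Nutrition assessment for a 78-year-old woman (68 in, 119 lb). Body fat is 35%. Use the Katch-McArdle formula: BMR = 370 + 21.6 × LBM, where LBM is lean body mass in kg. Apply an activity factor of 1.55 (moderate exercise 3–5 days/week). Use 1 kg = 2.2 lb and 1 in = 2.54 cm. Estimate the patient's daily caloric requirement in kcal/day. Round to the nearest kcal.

Convert to metric: weight = 119 ÷ 2.2 = 54.0909 kg; height = 68 × 2.54 = 172.72 cm.
LBM = 54.0909 × (1 − 0.35) = 35.1591 kg. Katch-McArdle: BMR = 370 + 21.6 × 35.1591 = 1129.4364 kcal/day.
TEE = BMR × activity factor = 1129.4364 × 1.55 = 1750.6264 kcal/day.

1751 kcal/day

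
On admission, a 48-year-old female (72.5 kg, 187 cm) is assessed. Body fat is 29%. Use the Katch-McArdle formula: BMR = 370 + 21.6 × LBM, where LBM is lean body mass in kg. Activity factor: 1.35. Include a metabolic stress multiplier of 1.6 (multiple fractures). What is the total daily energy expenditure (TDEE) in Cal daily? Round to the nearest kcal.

LBM = 72.5 × (1 − 0.29) = 51.475 kg. Katch-McArdle: BMR = 370 + 21.6 × 51.475 = 1481.86 kcal/day.
TEE = BMR × activity factor = 1481.86 × 1.35 = 2000.511 kcal/day.
Apply stress factor: 2000.511 × 1.6 = 3200.8176 kcal/day.

3201 Cal daily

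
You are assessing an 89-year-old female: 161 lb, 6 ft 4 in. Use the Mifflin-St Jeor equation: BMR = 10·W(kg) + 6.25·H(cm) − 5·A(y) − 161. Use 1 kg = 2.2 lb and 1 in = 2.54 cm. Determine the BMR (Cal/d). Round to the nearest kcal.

1332 Cal/d

Convert to metric: weight = 161 ÷ 2.2 = 73.1818 kg; height = (6×12 + 4) × 2.54 = 76 × 2.54 = 193.04 cm.
Mifflin-St Jeor (female): BMR = 10(73.1818) + 6.25(193.04) − 5(89) − 161 = 731.8182 + 1206.5 − 445 − 161 = 1332.3182 kcal/day.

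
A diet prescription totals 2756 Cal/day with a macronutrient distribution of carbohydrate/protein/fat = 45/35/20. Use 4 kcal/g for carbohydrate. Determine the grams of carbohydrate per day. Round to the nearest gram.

Carbohydrate energy = 45% × 2756 = 1240.2 kcal.
At 4 kcal/g: 1240.2 ÷ 4 = 310.05 g.

310 g/day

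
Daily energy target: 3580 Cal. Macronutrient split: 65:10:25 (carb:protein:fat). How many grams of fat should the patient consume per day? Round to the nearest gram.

Fat energy = 25% × 3580 = 895 kcal.
At 9 kcal/g: 895 ÷ 9 = 99.4444 g.

99 g/day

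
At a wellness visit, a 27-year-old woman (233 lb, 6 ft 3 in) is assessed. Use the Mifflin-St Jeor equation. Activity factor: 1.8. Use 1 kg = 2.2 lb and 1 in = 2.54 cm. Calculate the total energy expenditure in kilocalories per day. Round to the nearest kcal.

Convert to metric: weight = 233 ÷ 2.2 = 105.9091 kg; height = (6×12 + 3) × 2.54 = 75 × 2.54 = 190.5 cm.
Mifflin-St Jeor (female): BMR = 10(105.9091) + 6.25(190.5) − 5(27) − 161 = 1059.0909 + 1190.625 − 135 − 161 = 1953.7159 kcal/day.
TEE = BMR × activity factor = 1953.7159 × 1.8 = 3516.6886 kcal/day.

3517 kilocalories per day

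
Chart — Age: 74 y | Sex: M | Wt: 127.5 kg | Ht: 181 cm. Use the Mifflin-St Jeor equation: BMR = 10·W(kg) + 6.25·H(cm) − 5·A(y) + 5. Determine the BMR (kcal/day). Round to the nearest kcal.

Mifflin-St Jeor (male): BMR = 10(127.5) + 6.25(181) − 5(74) + 5 = 1275 + 1131.25 − 370 + 5 = 2041.25 kcal/day.

2041 kcal/day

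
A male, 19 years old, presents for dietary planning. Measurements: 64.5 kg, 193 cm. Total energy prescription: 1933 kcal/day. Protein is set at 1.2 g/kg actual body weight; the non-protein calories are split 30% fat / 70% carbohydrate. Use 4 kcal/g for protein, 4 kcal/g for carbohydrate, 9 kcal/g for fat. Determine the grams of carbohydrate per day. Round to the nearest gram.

284 g/day

Protein = 1.2 × 64.5 = 77.4 g → 77.4 × 4 = 309.6 kcal.
Non-protein calories = 1933 − 309.6 = 1623.4 kcal.
Fat: 30% × 1623.4 = 487.02 kcal; carbohydrate: 1136.38 kcal.
Carbohydrate: 1136.38 kcal ÷ 4 kcal/g = 284.095 g.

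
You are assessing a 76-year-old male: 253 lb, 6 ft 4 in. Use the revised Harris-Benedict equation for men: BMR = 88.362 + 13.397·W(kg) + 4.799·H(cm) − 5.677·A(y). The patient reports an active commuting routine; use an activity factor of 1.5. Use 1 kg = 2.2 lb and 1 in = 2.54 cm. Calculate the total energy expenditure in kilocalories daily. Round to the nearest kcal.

Convert to metric: weight = 253 ÷ 2.2 = 115 kg; height = (6×12 + 4) × 2.54 = 76 × 2.54 = 193.04 cm.
Harris-Benedict: BMR = 88.362 + 13.397(115) + 4.799(193.04) − 5.677(76) = 2123.964 kcal/day.
TEE = BMR × activity factor = 2123.964 × 1.5 = 3185.9459 kcal/day.

3186 kilocalories daily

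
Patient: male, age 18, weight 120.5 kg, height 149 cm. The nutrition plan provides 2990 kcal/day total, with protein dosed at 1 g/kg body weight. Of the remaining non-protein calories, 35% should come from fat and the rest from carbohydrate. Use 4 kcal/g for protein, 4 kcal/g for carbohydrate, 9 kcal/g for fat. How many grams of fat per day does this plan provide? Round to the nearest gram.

Protein = 1 × 120.5 = 120.5 g → 120.5 × 4 = 482 kcal.
Non-protein calories = 2990 − 482 = 2508 kcal.
Fat: 35% × 2508 = 877.8 kcal; carbohydrate: 1630.2 kcal.
Fat: 877.8 kcal ÷ 9 kcal/g = 97.5333 g.

98 g/day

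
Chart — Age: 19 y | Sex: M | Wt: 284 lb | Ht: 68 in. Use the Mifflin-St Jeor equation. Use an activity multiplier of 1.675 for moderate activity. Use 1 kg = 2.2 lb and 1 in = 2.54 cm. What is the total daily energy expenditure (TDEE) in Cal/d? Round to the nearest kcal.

3820 Cal/d

Convert to metric: weight = 284 ÷ 2.2 = 129.0909 kg; height = 68 × 2.54 = 172.72 cm.
Mifflin-St Jeor (male): BMR = 10(129.0909) + 6.25(172.72) − 5(19) + 5 = 1290.9091 + 1079.5 − 95 + 5 = 2280.4091 kcal/day.
TEE = BMR × activity factor = 2280.4091 × 1.675 = 3819.6852 kcal/day.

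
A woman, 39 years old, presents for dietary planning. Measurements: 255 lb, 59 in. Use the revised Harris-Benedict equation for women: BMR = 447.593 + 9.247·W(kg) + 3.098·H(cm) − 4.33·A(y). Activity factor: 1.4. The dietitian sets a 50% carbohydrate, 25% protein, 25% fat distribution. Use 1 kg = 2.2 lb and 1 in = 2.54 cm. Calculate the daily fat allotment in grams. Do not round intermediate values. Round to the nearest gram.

71 g/day

Convert to metric: weight = 255 ÷ 2.2 = 115.9091 kg; height = 59 × 2.54 = 149.86 cm.
Harris-Benedict: BMR = 447.593 + 9.247(115.9091) + 3.098(149.86) − 4.33(39) = 1814.8006 kcal/day.
TEE = 1814.8006 × 1.4 = 2540.7209 kcal/day.
Fat energy = 25% × 2540.7209 = 635.1802 kcal.
Fat = 635.1802 ÷ 9 kcal/g = 70.5756 g.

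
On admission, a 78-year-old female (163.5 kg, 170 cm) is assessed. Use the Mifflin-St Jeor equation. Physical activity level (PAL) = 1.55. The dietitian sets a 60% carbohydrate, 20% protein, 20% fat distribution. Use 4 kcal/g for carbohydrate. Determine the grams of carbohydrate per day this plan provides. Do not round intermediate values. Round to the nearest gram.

499 g/day

Mifflin-St Jeor (female): BMR = 10(163.5) + 6.25(170) − 5(78) − 161 = 1635 + 1062.5 − 390 − 161 = 2146.5 kcal/day.
TEE = 2146.5 × 1.55 = 3327.075 kcal/day.
Carbohydrate energy = 60% × 3327.075 = 1996.245 kcal.
Carbohydrate = 1996.245 ÷ 4 kcal/g = 499.0613 g.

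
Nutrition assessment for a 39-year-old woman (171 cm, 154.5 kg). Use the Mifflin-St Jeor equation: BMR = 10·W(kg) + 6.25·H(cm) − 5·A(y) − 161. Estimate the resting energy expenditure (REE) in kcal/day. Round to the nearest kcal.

2258 kcal/day

Mifflin-St Jeor (female): BMR = 10(154.5) + 6.25(171) − 5(39) − 161 = 1545 + 1068.75 − 195 − 161 = 2257.75 kcal/day.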